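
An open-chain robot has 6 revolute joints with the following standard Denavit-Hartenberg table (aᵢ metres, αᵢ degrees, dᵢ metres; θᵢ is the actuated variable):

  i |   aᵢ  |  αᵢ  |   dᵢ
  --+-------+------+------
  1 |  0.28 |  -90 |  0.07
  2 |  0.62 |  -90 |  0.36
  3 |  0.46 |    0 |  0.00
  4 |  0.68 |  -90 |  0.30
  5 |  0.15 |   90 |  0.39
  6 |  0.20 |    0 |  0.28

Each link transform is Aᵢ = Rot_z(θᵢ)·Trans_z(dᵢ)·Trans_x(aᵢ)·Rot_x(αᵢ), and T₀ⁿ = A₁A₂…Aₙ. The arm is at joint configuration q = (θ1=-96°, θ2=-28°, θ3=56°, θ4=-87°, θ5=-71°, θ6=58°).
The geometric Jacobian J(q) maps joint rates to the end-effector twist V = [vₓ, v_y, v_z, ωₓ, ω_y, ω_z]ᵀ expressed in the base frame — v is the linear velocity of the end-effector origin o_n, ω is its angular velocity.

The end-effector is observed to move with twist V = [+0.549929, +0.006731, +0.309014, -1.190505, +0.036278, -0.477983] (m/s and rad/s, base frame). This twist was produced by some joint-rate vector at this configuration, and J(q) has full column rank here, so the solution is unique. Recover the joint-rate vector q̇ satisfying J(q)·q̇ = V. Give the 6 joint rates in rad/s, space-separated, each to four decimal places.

0.5950 -0.2110 0.5320 0.1580 0.6180 0.9180

o_n = [-0.4503, -1.9473, 0.2587]
J₁: ẑ×o_n = [1.9473, -0.4503, 0.0000], ω = ẑ
J2: z=[0.9945, -0.1045, 0.0000] o=[-0.0293, -0.2785, 0.0700] → [-0.0197, -0.1877, -1.7037, 0.9945, -0.1045, 0.0000]
J3: z=[-0.0491, -0.4669, -0.8829] o=[0.2715, -0.8605, 0.3611] → [-0.9117, 0.6323, -0.2837, -0.0491, -0.4669, -0.8829]
J4: z=[-0.0491, -0.4669, -0.8829] o=[-0.1315, -1.0465, 0.4818] → [-0.6911, 0.2705, -0.1046, -0.0491, -0.4669, -0.8829]
J5: z=[-0.9000, -0.3627, 0.2418] o=[0.1483, -1.7350, 0.4906] → [0.1354, -0.3534, -0.0261, -0.9000, -0.3627, 0.2418]
J6: z=[-0.4255, 0.6106, -0.6680] o=[-0.1885, -1.9821, 0.4793] → [-0.1114, 0.0810, 0.1450, -0.4255, 0.6106, -0.6680]
q̇ = J⁺·V = [0.5950, -0.2110, 0.5320, 0.1580, 0.6180, 0.9180]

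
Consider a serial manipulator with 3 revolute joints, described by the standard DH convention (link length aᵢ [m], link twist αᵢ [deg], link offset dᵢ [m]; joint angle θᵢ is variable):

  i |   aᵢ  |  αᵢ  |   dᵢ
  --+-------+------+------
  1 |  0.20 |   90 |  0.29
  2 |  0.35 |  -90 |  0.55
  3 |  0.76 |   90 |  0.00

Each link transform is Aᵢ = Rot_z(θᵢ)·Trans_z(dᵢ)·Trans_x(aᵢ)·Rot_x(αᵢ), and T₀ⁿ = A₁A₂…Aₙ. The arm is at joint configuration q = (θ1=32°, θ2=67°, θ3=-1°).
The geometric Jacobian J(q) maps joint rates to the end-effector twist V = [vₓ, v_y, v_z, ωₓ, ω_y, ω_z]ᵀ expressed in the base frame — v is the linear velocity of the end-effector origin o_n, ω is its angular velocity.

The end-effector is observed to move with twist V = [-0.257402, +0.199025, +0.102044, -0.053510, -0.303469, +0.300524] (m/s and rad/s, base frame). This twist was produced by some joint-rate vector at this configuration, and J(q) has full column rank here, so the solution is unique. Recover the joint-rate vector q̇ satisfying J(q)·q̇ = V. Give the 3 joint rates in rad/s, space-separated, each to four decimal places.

o_n = [0.8359, -0.1419, 1.3117]
J₁: ẑ×o_n = [0.1419, 0.8359, -0.0000], ω = ẑ
J2: z=[0.5299, -0.8480, 0.0000] o=[0.1696, 0.1060, 0.2900] → [-0.8664, -0.5414, 0.4337, 0.5299, -0.8480, 0.0000]
J3: z=[-0.7806, -0.4878, 0.3907] o=[0.5770, -0.2880, 0.6122] → [-0.3983, 0.6472, 0.0122, -0.7806, -0.4878, 0.3907]
q̇ = J⁺·V = [0.2130, 0.2290, 0.2240]

0.2130 0.2290 0.2240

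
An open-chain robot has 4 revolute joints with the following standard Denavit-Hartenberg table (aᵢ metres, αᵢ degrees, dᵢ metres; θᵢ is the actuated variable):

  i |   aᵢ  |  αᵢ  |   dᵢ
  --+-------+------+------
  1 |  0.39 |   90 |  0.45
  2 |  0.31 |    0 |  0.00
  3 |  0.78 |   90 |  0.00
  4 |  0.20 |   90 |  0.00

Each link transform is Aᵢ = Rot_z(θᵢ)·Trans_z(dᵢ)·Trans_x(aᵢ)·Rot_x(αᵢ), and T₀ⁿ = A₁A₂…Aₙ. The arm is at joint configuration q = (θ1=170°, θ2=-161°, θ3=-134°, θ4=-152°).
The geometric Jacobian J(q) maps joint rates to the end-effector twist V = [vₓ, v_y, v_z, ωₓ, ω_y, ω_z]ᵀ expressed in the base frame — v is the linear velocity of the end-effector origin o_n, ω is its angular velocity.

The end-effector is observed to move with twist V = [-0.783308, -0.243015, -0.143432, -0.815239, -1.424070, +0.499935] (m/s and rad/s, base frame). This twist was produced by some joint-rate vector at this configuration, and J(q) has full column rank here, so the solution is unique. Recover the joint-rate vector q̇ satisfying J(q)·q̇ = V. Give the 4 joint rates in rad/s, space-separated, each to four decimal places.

o_n = [-0.3629, -0.0314, 0.8959]
J₁: ẑ×o_n = [0.0314, -0.3629, 0.0000], ω = ẑ
J2: z=[0.1736, 0.9848, 0.0000] o=[-0.3841, 0.0677, 0.4500] → [0.4392, -0.0774, -0.0381, 0.1736, 0.9848, 0.0000]
J3: z=[0.1736, 0.9848, 0.0000] o=[-0.0954, 0.0168, 0.3491] → [0.5386, -0.0950, 0.2550, 0.1736, 0.9848, 0.0000]
J4: z=[-0.8925, 0.1574, -0.4226] o=[-0.4201, 0.0741, 1.0560] → [-0.0697, -0.1670, 0.0851, -0.8925, 0.1574, -0.4226]
q̇ = J⁺·V = [0.7590, -0.6760, -0.8680, 0.6130]

0.7590 -0.6760 -0.8680 0.6130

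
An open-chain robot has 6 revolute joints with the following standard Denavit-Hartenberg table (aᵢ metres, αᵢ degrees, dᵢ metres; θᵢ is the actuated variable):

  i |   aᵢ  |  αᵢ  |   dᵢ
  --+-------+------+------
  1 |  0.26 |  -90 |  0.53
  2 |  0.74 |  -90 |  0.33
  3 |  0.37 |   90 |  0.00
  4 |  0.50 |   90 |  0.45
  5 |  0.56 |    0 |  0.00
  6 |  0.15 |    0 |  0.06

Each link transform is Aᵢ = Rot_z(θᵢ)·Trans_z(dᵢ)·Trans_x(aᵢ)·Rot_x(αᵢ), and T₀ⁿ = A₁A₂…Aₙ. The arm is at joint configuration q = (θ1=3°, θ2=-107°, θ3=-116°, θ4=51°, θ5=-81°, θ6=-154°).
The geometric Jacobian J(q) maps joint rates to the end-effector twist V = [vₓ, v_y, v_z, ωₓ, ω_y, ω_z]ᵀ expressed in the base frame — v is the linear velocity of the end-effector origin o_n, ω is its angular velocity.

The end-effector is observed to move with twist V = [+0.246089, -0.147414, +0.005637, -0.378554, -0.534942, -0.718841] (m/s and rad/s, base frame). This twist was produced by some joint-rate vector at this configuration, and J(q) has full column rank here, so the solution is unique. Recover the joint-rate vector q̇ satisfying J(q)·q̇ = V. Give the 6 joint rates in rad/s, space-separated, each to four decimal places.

-0.2500 -0.6770 -0.2900 0.2250 0.5140 -0.1400

o_n = [0.4274, 1.0032, 1.0166]
J₁: ẑ×o_n = [-1.0032, 0.4274, 0.0000], ω = ẑ
J2: z=[-0.0523, 0.9986, 0.0000] o=[0.2596, 0.0136, 0.5300] → [0.4860, 0.0255, -0.2193, -0.0523, 0.9986, 0.0000]
J3: z=[0.9550, 0.0500, 0.2924] o=[0.0263, 0.3318, 1.2377] → [-0.2074, 0.3284, 0.6211, 0.9550, 0.0500, 0.2924]
J4: z=[0.2854, -0.4240, -0.8595] o=[0.0563, 0.6664, 1.0826] → [0.3175, -0.3002, 0.2535, 0.2854, -0.4240, -0.8595]
J5: z=[-0.5381, 0.6713, -0.5098] o=[0.5812, 0.7796, 0.6775] → [0.3417, 0.2609, -0.0171, -0.5381, 0.6713, -0.5098]
J6: z=[-0.5381, 0.6713, -0.5098] o=[0.4929, 1.0674, 1.1497] → [-0.1220, -0.0382, 0.0784, -0.5381, 0.6713, -0.5098]
q̇ = J⁺·V = [-0.2500, -0.6770, -0.2900, 0.2250, 0.5140, -0.1400]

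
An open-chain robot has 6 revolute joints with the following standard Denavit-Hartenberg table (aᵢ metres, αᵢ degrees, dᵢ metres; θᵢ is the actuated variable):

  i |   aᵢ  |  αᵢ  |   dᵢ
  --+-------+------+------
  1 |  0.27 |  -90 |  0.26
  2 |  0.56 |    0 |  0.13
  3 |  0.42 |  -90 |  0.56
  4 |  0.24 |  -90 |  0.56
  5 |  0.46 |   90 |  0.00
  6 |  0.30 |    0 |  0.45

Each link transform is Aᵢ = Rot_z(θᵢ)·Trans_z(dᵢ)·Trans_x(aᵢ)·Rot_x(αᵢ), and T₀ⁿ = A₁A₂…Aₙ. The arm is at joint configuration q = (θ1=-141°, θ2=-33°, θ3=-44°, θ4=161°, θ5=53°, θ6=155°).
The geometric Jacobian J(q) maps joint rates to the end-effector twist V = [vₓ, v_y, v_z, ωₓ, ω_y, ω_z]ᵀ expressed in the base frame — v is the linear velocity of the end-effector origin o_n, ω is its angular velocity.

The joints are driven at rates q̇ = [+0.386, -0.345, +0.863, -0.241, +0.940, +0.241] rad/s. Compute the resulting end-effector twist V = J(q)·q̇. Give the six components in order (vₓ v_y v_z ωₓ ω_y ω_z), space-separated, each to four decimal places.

o_n = [-0.6749, -1.2901, 0.1244]
J₁: ẑ×o_n = [1.2901, -0.6749, 0.0000], ω = ẑ
J2: z=[0.6293, -0.7771, 0.0000] o=[-0.2098, -0.1699, 0.2600] → [0.1054, 0.0853, -1.0664, 0.6293, -0.7771, 0.0000]
J3: z=[0.6293, -0.7771, 0.0000] o=[-0.4930, -0.5665, 0.5650] → [0.3424, 0.2773, -0.5968, 0.6293, -0.7771, 0.0000]
J4: z=[-0.7572, -0.6132, -0.2250] o=[-0.2140, -1.0612, 0.9742] → [0.4696, -0.5398, -0.1092, -0.7572, -0.6132, -0.2250]
J5: z=[0.6519, -0.6887, -0.3172] o=[-0.6476, -1.3117, 0.6272] → [0.3531, 0.3364, -0.0048, 0.6519, -0.6887, -0.3172]
J6: z=[-0.4873, -0.0601, -0.8711] o=[-0.3803, -0.9793, 0.4547] → [-0.2509, 0.0956, 0.1338, -0.4873, -0.0601, -0.8711]
V = J·q̇ = [0.9154, 0.4187, -0.0930, 1.0039, -0.9167, -0.0679]

0.9154 0.4187 -0.0930 1.0039 -0.9167 -0.0679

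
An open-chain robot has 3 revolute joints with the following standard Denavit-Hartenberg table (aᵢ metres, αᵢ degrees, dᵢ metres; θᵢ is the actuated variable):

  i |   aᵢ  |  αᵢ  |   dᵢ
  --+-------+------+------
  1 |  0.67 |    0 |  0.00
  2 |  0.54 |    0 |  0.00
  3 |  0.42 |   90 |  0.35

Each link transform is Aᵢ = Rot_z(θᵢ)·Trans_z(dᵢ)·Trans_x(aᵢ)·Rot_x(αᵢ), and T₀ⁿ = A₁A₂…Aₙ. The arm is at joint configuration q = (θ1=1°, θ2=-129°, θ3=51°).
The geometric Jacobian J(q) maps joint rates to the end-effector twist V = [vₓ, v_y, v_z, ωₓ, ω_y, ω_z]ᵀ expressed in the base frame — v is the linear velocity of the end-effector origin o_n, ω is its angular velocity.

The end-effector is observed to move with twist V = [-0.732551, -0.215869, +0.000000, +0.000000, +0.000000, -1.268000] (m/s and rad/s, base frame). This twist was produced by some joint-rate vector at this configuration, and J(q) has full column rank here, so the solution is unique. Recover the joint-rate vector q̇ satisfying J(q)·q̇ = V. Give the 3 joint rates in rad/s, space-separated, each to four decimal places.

o_n = [0.4319, -0.8231, 0.3500]
J₁: ẑ×o_n = [0.8231, 0.4319, -0.0000], ω = ẑ
J2: z=[0.0000, 0.0000, 1.0000] o=[0.6699, 0.0117, 0.0000] → [0.8348, -0.2380, 0.0000, 0.0000, 0.0000, 1.0000]
J3: z=[0.0000, 0.0000, 1.0000] o=[0.3374, -0.4138, 0.0000] → [0.4092, 0.0945, -0.0000, 0.0000, 0.0000, 1.0000]
q̇ = J⁺·V = [-0.3980, -0.1150, -0.7550]

-0.3980 -0.1150 -0.7550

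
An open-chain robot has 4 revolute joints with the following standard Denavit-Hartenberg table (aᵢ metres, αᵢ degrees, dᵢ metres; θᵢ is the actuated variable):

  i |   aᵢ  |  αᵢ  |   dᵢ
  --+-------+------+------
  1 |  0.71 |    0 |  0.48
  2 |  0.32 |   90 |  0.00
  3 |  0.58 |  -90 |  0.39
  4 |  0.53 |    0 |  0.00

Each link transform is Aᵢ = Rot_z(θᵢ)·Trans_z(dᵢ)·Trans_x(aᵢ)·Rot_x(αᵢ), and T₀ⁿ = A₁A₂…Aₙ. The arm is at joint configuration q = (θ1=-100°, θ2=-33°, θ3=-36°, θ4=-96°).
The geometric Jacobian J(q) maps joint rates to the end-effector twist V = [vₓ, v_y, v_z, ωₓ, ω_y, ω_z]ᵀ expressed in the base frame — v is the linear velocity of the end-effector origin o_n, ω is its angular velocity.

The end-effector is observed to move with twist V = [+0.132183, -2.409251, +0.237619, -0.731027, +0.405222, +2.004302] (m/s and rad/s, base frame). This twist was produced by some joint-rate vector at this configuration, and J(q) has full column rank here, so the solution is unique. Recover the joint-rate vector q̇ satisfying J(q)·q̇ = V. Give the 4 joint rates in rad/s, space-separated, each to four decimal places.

0.7960 0.9300 0.8110 0.3440

o_n = [-1.3017, -0.6182, 0.1716]
J₁: ẑ×o_n = [0.6182, -1.3017, 0.0000], ω = ẑ
J2: z=[0.0000, 0.0000, 1.0000] o=[-0.1233, -0.6992, 0.4800] → [-0.0810, -1.1784, 0.0000, 0.0000, 0.0000, 1.0000]
J3: z=[-0.7314, 0.6820, 0.0000] o=[-0.3415, -0.9332, 0.4800] → [-0.2103, -0.2255, 0.4244, -0.7314, 0.6820, 0.0000]
J4: z=[-0.4009, -0.4299, 0.8090] o=[-0.9468, -1.0104, 0.1391] → [-0.3313, -0.2741, -0.3098, -0.4009, -0.4299, 0.8090]
q̇ = J⁺·V = [0.7960, 0.9300, 0.8110, 0.3440]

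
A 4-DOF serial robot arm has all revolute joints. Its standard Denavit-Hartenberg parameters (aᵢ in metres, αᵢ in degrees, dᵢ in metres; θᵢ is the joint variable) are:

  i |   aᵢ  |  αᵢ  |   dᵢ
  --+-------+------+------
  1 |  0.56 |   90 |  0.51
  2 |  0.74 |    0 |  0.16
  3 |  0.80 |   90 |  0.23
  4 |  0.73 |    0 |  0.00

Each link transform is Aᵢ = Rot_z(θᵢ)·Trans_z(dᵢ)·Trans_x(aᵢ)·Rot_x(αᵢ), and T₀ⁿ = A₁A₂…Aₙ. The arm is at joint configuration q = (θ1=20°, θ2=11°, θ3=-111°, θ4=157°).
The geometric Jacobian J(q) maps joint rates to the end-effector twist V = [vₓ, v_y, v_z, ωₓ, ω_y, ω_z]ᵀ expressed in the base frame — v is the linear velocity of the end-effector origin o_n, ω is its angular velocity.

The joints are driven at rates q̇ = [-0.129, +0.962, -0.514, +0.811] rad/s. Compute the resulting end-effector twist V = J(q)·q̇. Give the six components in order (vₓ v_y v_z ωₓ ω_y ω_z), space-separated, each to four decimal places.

-0.2493 0.3157 0.9167 -0.5973 -0.6941 0.0118

o_n = [1.4189, -0.2021, 0.5251]
J₁: ẑ×o_n = [0.2021, 1.4189, -0.0000], ω = ẑ
J2: z=[0.3420, -0.9397, 0.0000] o=[0.5262, 0.1915, 0.5100] → [-0.0142, -0.0052, 0.7042, 0.3420, -0.9397, 0.0000]
J3: z=[0.3420, -0.9397, 0.0000] o=[1.2635, 0.2896, 0.6512] → [0.1185, 0.0431, -0.0222, 0.3420, -0.9397, 0.0000]
J4: z=[-0.9254, -0.3368, 0.1736] o=[1.2117, 0.0260, -0.1366] → [-0.1833, 0.6484, 0.2809, -0.9254, -0.3368, 0.1736]
V = J·q̇ = [-0.2493, 0.3157, 0.9167, -0.5973, -0.6941, 0.0118]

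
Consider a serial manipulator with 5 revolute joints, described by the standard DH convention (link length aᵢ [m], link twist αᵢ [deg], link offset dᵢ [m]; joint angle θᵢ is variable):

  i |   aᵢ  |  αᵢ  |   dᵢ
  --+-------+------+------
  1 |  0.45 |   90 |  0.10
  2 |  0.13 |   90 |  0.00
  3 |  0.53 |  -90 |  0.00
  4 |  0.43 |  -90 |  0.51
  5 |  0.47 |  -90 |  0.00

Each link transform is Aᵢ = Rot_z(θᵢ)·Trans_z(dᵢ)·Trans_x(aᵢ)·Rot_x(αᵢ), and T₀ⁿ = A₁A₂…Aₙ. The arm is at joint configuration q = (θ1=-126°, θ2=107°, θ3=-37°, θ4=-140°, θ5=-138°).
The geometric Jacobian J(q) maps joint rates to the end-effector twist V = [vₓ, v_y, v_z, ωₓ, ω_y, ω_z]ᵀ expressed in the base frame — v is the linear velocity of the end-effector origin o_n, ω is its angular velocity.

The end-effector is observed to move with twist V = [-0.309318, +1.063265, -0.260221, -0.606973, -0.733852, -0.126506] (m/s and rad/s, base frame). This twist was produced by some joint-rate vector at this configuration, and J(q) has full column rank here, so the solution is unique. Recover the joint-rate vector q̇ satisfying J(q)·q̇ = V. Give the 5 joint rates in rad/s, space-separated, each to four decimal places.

-0.6740 0.6330 0.4240 -0.3100 0.8420

o_n = [-0.4266, 0.0538, 1.0716]
J₁: ẑ×o_n = [-0.0538, -0.4266, 0.0000], ω = ẑ
J2: z=[-0.8090, 0.5878, 0.0000] o=[-0.2645, -0.3641, 0.1000] → [0.5711, 0.7860, -0.2428, -0.8090, 0.5878, 0.0000]
J3: z=[-0.5621, -0.7737, 0.2924] o=[-0.2422, -0.3333, 0.2243] → [-0.7687, 0.4223, -0.3603, -0.5621, -0.7737, 0.2924]
J4: z=[-0.5427, 0.6118, 0.5755] o=[0.0886, -0.4207, 0.6291] → [-0.0024, -0.0564, 0.0577, -0.5427, 0.6118, 0.5755]
J5: z=[-0.0294, -0.6986, 0.7149] o=[-0.5491, -0.2682, 0.7519] → [-0.4535, 0.0970, 0.0761, -0.0294, -0.6986, 0.7149]
q̇ = J⁺·V = [-0.6740, 0.6330, 0.4240, -0.3100, 0.8420]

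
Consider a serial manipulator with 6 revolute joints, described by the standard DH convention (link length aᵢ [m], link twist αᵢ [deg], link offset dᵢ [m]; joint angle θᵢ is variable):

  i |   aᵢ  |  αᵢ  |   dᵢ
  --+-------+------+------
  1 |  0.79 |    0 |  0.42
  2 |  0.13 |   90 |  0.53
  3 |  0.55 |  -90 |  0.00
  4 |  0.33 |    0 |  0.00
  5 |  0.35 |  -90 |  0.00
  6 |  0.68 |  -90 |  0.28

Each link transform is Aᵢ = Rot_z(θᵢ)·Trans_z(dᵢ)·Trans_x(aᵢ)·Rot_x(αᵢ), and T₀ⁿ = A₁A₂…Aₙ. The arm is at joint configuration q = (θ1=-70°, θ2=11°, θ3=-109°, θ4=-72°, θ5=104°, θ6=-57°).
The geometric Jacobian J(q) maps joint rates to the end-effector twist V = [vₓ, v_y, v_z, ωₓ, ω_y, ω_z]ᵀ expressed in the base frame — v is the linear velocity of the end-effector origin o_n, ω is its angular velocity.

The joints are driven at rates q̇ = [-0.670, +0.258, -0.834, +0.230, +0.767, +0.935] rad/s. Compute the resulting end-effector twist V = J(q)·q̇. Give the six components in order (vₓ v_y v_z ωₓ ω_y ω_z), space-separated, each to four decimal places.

o_n = [0.6897, -0.8477, -0.2894]
J₁: ẑ×o_n = [0.8477, 0.6897, -0.0000], ω = ẑ
J2: z=[0.0000, 0.0000, 1.0000] o=[0.2702, -0.7424, 0.4200] → [0.1054, 0.4195, -0.0000, 0.0000, 0.0000, 1.0000]
J3: z=[-0.8572, -0.5150, 0.0000] o=[0.3372, -0.8538, 0.9500] → [0.6384, -1.0624, 0.1764, -0.8572, -0.5150, 0.0000]
J4: z=[0.4870, -0.8105, -0.3256] o=[0.2449, -0.7003, 0.4300] → [0.5351, 0.2055, 0.2887, 0.4870, -0.8105, -0.3256]
J5: z=[0.4870, -0.8105, -0.3256] o=[-0.0412, -0.8335, 0.3335] → [0.5003, 0.0654, 0.5854, 0.4870, -0.8105, -0.3256]
J6: z=[0.8158, 0.2889, 0.5010] o=[0.0680, -0.6551, 0.0529] → [-0.0024, 0.5908, -0.3367, 0.8158, 0.2889, 0.5010]
V = J·q̇ = [-0.5687, 1.1820, 0.0535, 1.9631, -0.1084, -0.2681]

-0.5687 1.1820 0.0535 1.9631 -0.1084 -0.2681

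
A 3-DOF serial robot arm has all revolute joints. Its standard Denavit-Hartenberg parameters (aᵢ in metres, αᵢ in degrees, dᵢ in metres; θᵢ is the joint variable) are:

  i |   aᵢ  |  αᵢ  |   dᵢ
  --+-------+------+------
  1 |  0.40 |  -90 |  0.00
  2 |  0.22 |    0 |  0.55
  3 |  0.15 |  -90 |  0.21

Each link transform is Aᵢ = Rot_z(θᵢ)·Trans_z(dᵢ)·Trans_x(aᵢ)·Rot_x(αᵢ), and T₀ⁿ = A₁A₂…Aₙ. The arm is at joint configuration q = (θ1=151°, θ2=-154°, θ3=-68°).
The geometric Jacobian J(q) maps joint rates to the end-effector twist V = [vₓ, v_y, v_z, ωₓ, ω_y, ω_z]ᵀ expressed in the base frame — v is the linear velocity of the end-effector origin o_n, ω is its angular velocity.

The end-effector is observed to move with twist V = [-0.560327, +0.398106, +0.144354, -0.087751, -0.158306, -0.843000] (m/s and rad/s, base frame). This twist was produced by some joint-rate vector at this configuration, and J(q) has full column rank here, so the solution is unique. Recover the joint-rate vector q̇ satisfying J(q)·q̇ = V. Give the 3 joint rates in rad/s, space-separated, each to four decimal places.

o_n = [-0.4479, -0.6207, -0.0039]
J₁: ẑ×o_n = [0.6207, -0.4479, 0.0000], ω = ẑ
J2: z=[-0.4848, -0.8746, 0.0000] o=[-0.3498, 0.1939, 0.0000] → [0.0034, -0.0019, 0.3092, -0.4848, -0.8746, 0.0000]
J3: z=[-0.4848, -0.8746, 0.0000] o=[-0.4436, -0.3830, 0.0964] → [0.0878, -0.0487, 0.1115, -0.4848, -0.8746, 0.0000]
q̇ = J⁺·V = [-0.8430, 0.6280, -0.4470]

-0.8430 0.6280 -0.4470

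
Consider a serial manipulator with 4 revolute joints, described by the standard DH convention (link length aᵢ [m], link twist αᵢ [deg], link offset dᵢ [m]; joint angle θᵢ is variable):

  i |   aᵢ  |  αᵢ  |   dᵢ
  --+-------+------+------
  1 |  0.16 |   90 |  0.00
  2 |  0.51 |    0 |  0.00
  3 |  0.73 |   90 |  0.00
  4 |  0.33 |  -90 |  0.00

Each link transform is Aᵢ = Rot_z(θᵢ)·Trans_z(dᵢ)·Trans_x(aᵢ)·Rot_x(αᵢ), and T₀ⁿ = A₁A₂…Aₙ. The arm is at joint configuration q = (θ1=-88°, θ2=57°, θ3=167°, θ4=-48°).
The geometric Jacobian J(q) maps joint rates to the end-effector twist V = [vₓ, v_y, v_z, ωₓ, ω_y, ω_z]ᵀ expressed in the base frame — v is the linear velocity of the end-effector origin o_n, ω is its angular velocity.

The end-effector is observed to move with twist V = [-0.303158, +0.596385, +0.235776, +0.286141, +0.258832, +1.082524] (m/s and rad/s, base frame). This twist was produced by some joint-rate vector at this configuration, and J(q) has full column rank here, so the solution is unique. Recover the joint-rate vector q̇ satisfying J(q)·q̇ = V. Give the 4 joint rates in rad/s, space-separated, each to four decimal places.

o_n = [0.2365, 0.2546, -0.2328]
J₁: ẑ×o_n = [-0.2546, 0.2365, 0.0000], ω = ẑ
J2: z=[-0.9994, -0.0349, 0.0000] o=[0.0056, -0.1599, 0.0000] → [0.0081, -0.2326, -0.4062, -0.9994, -0.0349, 0.0000]
J3: z=[-0.9994, -0.0349, 0.0000] o=[0.0153, -0.4375, 0.4277] → [0.0231, -0.6601, -0.6840, -0.9994, -0.0349, 0.0000]
J4: z=[-0.0242, 0.6942, 0.7193] o=[-0.0030, 0.0873, -0.0794] → [-0.2268, 0.1686, -0.1704, -0.0242, 0.6942, 0.7193]
q̇ = J⁺·V = [0.8250, 0.3420, -0.6370, 0.3580]

0.8250 0.3420 -0.6370 0.3580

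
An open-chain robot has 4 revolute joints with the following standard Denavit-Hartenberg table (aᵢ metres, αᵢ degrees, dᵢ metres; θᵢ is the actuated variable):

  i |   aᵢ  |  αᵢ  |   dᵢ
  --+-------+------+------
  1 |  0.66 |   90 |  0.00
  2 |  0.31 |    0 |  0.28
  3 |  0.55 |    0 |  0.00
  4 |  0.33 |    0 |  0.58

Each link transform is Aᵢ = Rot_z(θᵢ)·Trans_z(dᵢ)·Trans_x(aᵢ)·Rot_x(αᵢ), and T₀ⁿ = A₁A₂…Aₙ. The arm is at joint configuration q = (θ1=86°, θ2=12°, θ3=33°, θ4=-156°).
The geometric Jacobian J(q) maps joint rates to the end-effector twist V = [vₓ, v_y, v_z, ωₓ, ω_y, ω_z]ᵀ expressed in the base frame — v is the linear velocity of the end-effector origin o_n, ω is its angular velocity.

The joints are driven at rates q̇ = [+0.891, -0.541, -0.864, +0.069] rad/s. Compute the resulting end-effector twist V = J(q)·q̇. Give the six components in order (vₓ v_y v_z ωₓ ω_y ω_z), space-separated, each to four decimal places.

-1.0314 1.0104 -0.5525 -1.3327 0.0932 0.8910

o_n = [0.9440, 1.1709, 0.1453]
J₁: ẑ×o_n = [-1.1709, 0.9440, 0.0000], ω = ẑ
J2: z=[0.9976, -0.0698, 0.0000] o=[0.0460, 0.6584, 0.0000] → [-0.0101, -0.1449, 0.5739, 0.9976, -0.0698, 0.0000]
J3: z=[0.9976, -0.0698, 0.0000] o=[0.3465, 0.9413, 0.0645] → [-0.0056, -0.0806, 0.2706, 0.9976, -0.0698, 0.0000]
J4: z=[0.9976, -0.0698, 0.0000] o=[0.3736, 1.3293, 0.4534] → [0.0215, 0.3073, -0.1183, 0.9976, -0.0698, 0.0000]
V = J·q̇ = [-1.0314, 1.0104, -0.5525, -1.3327, 0.0932, 0.8910]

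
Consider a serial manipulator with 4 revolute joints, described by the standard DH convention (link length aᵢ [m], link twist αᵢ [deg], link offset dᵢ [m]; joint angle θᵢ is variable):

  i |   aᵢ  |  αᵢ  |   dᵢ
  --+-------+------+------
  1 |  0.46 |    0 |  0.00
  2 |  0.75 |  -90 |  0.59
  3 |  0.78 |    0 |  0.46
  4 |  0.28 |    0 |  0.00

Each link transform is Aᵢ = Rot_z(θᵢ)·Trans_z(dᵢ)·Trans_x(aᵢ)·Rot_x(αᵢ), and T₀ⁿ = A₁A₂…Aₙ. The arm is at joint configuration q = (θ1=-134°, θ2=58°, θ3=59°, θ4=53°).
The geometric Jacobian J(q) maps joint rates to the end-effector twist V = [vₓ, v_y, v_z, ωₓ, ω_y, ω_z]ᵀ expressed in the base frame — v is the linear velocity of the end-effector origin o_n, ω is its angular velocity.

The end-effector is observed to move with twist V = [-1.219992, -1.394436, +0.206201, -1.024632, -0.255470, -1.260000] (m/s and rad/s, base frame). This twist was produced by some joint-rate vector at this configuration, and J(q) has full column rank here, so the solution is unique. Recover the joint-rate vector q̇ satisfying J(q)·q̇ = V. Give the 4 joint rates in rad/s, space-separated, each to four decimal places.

o_n = [0.3800, -1.2354, -0.3382]
J₁: ẑ×o_n = [1.2354, 0.3800, -0.0000], ω = ẑ
J2: z=[0.0000, 0.0000, 1.0000] o=[-0.3195, -0.3309, 0.0000] → [0.9045, 0.6996, -0.0000, 0.0000, 0.0000, 1.0000]
J3: z=[0.9703, 0.2419, 0.0000] o=[-0.1381, -1.0586, 0.5900] → [-0.2246, 0.9006, -0.2968, 0.9703, 0.2419, 0.0000]
J4: z=[0.9703, 0.2419, 0.0000] o=[0.4054, -1.3371, -0.0786] → [-0.0628, 0.2519, 0.1049, 0.9703, 0.2419, 0.0000]
q̇ = J⁺·V = [-0.8290, -0.4310, -0.7890, -0.2670]

-0.8290 -0.4310 -0.7890 -0.2670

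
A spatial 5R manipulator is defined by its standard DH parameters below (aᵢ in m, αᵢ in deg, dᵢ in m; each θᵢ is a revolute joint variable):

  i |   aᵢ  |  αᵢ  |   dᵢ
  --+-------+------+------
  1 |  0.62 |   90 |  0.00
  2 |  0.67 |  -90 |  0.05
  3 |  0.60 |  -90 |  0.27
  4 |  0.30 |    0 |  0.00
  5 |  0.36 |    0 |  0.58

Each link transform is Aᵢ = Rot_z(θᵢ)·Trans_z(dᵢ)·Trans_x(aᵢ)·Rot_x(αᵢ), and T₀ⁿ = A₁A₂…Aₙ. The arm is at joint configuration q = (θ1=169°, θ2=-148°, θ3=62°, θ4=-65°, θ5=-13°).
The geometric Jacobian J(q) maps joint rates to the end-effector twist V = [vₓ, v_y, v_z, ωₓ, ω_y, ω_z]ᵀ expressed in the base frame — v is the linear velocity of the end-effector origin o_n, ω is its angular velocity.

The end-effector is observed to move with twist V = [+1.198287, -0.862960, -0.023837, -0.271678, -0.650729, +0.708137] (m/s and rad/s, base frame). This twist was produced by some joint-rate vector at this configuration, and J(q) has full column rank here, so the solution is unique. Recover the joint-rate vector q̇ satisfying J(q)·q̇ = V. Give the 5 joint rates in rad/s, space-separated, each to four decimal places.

0.5330 -0.5770 -0.0730 0.7990 -0.5570

o_n = [-0.8064, -0.7908, -1.0413]
J₁: ẑ×o_n = [0.7908, -0.8064, 0.0000], ω = ẑ
J2: z=[0.1908, 0.9816, 0.0000] o=[-0.6086, 0.1183, 0.0000] → [-1.0221, 0.1987, 0.0207, 0.1908, 0.9816, 0.0000]
J3: z=[-0.5202, 0.1011, -0.8480] o=[-0.0413, 0.0590, -0.3550] → [-0.7900, 0.2919, 0.5194, -0.5202, 0.1011, -0.8480]
J4: z=[-0.8246, -0.3180, 0.4679] o=[-0.0484, -0.4793, -0.7333] → [0.2436, -0.6087, 0.0157, -0.8246, -0.3180, 0.4679]
J5: z=[-0.8246, -0.3180, 0.4679] o=[-0.1616, -0.5714, -0.9954] → [0.1172, -0.3395, -0.0241, -0.8246, -0.3180, 0.4679]
q̇ = J⁺·V = [0.5330, -0.5770, -0.0730, 0.7990, -0.5570]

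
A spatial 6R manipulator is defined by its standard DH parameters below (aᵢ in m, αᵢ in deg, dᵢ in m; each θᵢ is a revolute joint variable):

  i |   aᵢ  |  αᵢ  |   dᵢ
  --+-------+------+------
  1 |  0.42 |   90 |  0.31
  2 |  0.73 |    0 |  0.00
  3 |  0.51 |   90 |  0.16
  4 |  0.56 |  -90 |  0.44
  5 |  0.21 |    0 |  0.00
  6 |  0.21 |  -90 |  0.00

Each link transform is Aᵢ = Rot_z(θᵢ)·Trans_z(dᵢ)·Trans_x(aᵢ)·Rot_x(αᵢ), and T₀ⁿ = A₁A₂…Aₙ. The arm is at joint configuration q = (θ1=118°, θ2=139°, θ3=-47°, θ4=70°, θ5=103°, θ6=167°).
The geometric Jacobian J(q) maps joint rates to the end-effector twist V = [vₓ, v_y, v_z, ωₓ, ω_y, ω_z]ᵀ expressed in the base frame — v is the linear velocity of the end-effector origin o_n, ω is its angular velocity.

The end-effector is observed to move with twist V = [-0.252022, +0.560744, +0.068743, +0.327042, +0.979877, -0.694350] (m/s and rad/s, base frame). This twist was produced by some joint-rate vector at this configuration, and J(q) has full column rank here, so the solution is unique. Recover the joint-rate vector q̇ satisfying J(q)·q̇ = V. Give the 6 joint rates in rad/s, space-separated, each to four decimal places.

0.7730 -0.4430 0.6490 0.6600 0.8520 0.7350

o_n = [0.4304, 0.5576, 1.4894]
J₁: ẑ×o_n = [-0.5576, 0.4304, 0.0000], ω = ẑ
J2: z=[0.8829, 0.4695, 0.0000] o=[-0.1972, 0.3708, 0.3100] → [0.5537, -1.0414, -0.1297, 0.8829, 0.4695, 0.0000]
J3: z=[0.8829, 0.4695, 0.0000] o=[0.0615, -0.1156, 0.7889] → [0.3289, -0.6185, 0.4212, 0.8829, 0.4695, 0.0000]
J4: z=[-0.4692, 0.8824, 0.0349] o=[0.2111, -0.0562, 1.2986] → [0.1470, 0.0972, -0.4815, -0.4692, 0.8824, 0.0349]
J5: z=[0.2866, 0.1895, -0.9391] o=[0.4724, 0.5732, 1.5054] → [-0.0177, 0.0440, 0.0035, 0.2866, 0.1895, -0.9391]
J6: z=[0.2866, 0.1895, -0.9391] o=[0.5290, 0.3723, 1.4821] → [0.1754, 0.0904, 0.0718, 0.2866, 0.1895, -0.9391]
q̇ = J⁺·V = [0.7730, -0.4430, 0.6490, 0.6600, 0.8520, 0.7350]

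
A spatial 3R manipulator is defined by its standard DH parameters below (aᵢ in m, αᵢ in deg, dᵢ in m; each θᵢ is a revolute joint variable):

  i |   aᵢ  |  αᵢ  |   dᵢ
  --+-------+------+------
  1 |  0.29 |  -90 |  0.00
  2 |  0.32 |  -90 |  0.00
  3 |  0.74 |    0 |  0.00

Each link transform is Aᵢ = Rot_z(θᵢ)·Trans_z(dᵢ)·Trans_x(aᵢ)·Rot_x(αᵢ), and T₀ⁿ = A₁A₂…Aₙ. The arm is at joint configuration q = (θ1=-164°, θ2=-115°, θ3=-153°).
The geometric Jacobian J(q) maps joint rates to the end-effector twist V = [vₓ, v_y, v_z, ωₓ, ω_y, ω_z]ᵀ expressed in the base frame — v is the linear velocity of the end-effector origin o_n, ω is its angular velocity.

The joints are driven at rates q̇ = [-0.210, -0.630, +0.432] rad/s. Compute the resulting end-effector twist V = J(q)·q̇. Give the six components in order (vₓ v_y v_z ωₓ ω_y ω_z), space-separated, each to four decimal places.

-0.1417 -0.2423 0.2219 -0.5500 0.4977 -0.0274

o_n = [-0.3240, -0.4424, -0.3076]
J₁: ẑ×o_n = [0.4424, -0.3240, 0.0000], ω = ẑ
J2: z=[0.2756, -0.9613, 0.0000] o=[-0.2788, -0.0799, 0.0000] → [0.2956, 0.0848, -0.1434, 0.2756, -0.9613, 0.0000]
J3: z=[-0.8712, -0.2498, 0.4226] o=[-0.1488, -0.0427, 0.2900] → [0.3182, -0.5947, 0.3045, -0.8712, -0.2498, 0.4226]
V = J·q̇ = [-0.1417, -0.2423, 0.2219, -0.5500, 0.4977, -0.0274]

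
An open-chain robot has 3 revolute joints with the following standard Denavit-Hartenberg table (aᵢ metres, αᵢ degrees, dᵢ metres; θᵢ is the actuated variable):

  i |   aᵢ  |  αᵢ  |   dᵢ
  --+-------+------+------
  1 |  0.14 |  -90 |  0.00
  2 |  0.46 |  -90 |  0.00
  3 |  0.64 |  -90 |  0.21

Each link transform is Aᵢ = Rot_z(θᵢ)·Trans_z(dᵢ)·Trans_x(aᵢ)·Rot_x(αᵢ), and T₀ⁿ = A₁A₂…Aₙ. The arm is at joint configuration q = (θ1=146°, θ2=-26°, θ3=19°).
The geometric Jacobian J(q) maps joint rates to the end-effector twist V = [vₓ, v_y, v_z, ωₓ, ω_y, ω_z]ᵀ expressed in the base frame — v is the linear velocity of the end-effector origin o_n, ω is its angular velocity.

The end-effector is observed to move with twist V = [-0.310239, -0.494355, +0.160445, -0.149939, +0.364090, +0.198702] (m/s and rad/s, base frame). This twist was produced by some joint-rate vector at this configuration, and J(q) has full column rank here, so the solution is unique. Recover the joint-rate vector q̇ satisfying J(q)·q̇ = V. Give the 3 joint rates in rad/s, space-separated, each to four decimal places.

0.8710 -0.2180 0.7480

o_n = [-0.8695, 0.8378, 0.2782]
J₁: ẑ×o_n = [-0.8378, -0.8695, 0.0000], ω = ẑ
J2: z=[-0.5592, -0.8290, 0.0000] o=[-0.1161, 0.0783, 0.0000] → [-0.2306, 0.1556, -1.0494, -0.5592, -0.8290, 0.0000]
J3: z=[-0.3634, 0.2451, -0.8988] o=[-0.4588, 0.3095, 0.2017] → [0.4936, 0.3970, -0.0913, -0.3634, 0.2451, -0.8988]
q̇ = J⁺·V = [0.8710, -0.2180, 0.7480]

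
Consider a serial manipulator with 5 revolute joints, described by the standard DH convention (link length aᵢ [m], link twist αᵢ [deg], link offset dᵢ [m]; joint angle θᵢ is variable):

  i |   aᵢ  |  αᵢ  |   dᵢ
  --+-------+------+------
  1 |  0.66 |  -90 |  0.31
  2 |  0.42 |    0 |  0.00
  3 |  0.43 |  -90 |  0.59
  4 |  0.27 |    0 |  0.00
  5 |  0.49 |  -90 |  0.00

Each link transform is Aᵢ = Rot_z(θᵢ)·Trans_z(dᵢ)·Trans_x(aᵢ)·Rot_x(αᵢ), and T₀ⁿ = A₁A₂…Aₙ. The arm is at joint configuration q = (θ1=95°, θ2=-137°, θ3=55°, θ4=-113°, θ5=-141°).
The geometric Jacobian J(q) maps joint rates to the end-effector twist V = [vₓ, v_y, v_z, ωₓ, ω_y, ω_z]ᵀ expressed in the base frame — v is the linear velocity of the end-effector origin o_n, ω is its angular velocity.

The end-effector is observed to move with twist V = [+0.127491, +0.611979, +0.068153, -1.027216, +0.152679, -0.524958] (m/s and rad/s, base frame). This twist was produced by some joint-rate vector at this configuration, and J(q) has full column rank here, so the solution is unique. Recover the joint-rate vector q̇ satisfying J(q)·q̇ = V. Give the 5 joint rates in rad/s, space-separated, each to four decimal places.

-0.4910 0.8850 0.1250 -0.2570 0.5010

o_n = [-0.3992, 0.3457, 0.7840]
J₁: ẑ×o_n = [-0.3457, -0.3992, 0.0000], ω = ẑ
J2: z=[-0.9962, -0.0872, 0.0000] o=[-0.0575, 0.6575, 0.3100] → [-0.0413, 0.4722, 0.2808, -0.9962, -0.0872, 0.0000]
J3: z=[-0.9962, -0.0872, 0.0000] o=[-0.0308, 0.3515, 0.5964] → [-0.0164, 0.1869, -0.0264, -0.9962, -0.0872, 0.0000]
J4: z=[-0.0863, 0.9865, -0.1392] o=[-0.6237, 0.3597, 1.0223] → [-0.2369, -0.0518, -0.2203, -0.0863, 0.9865, -0.1392]
J5: z=[-0.0863, 0.9865, -0.1392] o=[-0.8700, 0.3234, 0.9178] → [-0.1288, -0.0771, -0.4664, -0.0863, 0.9865, -0.1392]
q̇ = J⁺·V = [-0.4910, 0.8850, 0.1250, -0.2570, 0.5010]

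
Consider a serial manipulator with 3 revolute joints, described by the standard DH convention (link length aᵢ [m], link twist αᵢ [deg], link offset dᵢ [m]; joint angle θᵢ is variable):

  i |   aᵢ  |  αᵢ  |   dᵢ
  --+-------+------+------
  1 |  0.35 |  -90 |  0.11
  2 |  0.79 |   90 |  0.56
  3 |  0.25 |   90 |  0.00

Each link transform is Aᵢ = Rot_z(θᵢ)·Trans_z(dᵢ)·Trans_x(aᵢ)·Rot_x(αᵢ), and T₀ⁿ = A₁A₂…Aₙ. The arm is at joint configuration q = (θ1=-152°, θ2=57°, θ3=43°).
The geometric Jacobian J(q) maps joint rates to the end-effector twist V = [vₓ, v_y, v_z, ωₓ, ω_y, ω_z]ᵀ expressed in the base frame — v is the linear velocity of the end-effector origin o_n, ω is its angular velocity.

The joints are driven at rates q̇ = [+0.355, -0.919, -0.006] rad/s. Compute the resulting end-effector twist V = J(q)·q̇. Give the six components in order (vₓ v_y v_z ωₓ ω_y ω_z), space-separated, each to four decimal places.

-0.2874 -0.5053 0.4861 -0.4270 0.8138 0.3517

o_n = [-0.4339, -1.0581, -0.7059]
J₁: ẑ×o_n = [1.0581, -0.4339, 0.0000], ω = ẑ
J2: z=[0.4695, -0.8829, 0.0000] o=[-0.3090, -0.1643, 0.1100] → [0.7204, 0.3830, -0.5298, 0.4695, -0.8829, 0.0000]
J3: z=[-0.7405, -0.3937, 0.5446] o=[-0.4260, -0.8608, -0.5525] → [0.1678, -0.1178, 0.1430, -0.7405, -0.3937, 0.5446]
V = J·q̇ = [-0.2874, -0.5053, 0.4861, -0.4270, 0.8138, 0.3517]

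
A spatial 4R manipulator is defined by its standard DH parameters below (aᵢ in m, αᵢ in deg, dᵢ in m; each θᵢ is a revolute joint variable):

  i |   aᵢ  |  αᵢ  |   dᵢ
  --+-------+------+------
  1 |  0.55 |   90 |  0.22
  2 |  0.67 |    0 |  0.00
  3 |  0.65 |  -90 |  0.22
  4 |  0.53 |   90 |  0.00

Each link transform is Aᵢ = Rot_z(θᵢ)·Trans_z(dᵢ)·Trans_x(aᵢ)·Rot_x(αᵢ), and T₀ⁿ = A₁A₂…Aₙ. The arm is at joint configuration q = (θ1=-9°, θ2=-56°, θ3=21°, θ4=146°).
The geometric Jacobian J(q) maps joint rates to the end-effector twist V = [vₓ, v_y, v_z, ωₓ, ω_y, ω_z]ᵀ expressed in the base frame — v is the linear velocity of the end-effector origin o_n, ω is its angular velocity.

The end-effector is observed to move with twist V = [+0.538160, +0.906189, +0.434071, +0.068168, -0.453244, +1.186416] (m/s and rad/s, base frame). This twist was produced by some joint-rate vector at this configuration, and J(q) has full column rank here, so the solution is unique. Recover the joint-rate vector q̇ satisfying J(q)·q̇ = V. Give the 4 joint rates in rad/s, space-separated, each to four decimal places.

0.9890 0.8480 -0.4110 0.2410

o_n = [1.0956, -0.0962, -0.4563]
J₁: ẑ×o_n = [0.0962, 1.0956, -0.0000], ω = ẑ
J2: z=[-0.1564, -0.9877, 0.0000] o=[0.5432, -0.0860, 0.2200] → [0.6679, -0.1058, 0.5472, -0.1564, -0.9877, 0.0000]
J3: z=[-0.1564, -0.9877, 0.0000] o=[0.9133, -0.1446, -0.3355] → [0.1193, -0.0189, 0.1725, -0.1564, -0.9877, 0.0000]
J4: z=[0.5665, -0.0897, 0.8192] o=[1.4048, -0.4452, -0.7083] → [-0.3085, -0.3960, 0.1700, 0.5665, -0.0897, 0.8192]
q̇ = J⁺·V = [0.9890, 0.8480, -0.4110, 0.2410]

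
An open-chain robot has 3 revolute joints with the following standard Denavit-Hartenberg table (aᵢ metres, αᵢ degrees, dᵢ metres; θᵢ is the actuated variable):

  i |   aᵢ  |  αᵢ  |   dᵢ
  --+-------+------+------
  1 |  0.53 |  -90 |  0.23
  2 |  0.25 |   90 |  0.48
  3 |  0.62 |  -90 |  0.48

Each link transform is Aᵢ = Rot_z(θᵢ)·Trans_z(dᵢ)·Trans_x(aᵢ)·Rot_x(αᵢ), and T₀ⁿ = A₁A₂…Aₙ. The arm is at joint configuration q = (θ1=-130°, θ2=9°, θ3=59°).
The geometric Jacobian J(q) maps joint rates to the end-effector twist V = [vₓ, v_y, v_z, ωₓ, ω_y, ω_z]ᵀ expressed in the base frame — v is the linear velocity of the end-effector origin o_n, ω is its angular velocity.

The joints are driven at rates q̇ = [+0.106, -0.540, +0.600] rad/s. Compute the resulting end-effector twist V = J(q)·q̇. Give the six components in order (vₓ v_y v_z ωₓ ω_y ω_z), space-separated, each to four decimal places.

0.6466 0.2800 0.3941 -0.4740 0.2752 0.6986

o_n = [0.0244, -1.5444, 0.6150]
J₁: ẑ×o_n = [1.5444, 0.0244, -0.0000], ω = ẑ
J2: z=[0.7660, -0.6428, 0.0000] o=[-0.3407, -0.4060, 0.2300] → [-0.2475, -0.2949, -0.6374, 0.7660, -0.6428, 0.0000]
J3: z=[-0.1006, -0.1198, 0.9877] o=[-0.1317, -0.9037, 0.1909] → [0.5820, 0.1968, 0.0831, -0.1006, -0.1198, 0.9877]
V = J·q̇ = [0.6466, 0.2800, 0.3941, -0.4740, 0.2752, 0.6986]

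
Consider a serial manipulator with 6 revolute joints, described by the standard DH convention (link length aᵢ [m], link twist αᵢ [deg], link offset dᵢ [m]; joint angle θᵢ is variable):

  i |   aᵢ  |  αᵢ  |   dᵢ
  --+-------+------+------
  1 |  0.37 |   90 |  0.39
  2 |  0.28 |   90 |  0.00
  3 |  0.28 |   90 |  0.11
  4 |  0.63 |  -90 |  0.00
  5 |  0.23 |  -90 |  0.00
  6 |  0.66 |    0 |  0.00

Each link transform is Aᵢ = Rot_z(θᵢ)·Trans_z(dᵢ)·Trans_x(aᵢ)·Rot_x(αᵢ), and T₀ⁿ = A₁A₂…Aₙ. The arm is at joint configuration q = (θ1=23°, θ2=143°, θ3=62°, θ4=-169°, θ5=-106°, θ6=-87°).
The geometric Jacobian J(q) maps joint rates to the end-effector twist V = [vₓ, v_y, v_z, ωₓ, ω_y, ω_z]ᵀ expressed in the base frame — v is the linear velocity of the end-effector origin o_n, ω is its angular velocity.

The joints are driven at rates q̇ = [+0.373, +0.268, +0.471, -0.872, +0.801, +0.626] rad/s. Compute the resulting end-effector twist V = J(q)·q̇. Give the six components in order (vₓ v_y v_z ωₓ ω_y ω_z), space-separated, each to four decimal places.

-0.1970 0.6374 0.1982 0.4488 -0.0374 -0.4659

o_n = [-0.4333, 0.0811, 0.1400]
J₁: ẑ×o_n = [-0.0811, -0.4333, 0.0000], ω = ẑ
J2: z=[0.3907, -0.9205, 0.0000] o=[0.3406, 0.1446, 0.3900] → [0.2301, 0.0977, -0.7372, 0.3907, -0.9205, 0.0000]
J3: z=[0.5540, 0.2351, 0.7986] o=[0.1347, 0.0572, 0.5585] → [-0.1175, -0.2218, 0.1468, 0.5540, 0.2351, 0.7986]
J4: z=[-0.8325, 0.1566, 0.5314] o=[0.1956, -0.1855, 0.7255] → [-0.2334, -0.8216, -0.1235, -0.8325, 0.1566, 0.5314]
J5: z=[-0.5438, -0.4139, -0.7301] o=[0.1291, 0.3794, 0.4547] → [-0.0876, 0.2395, -0.0705, -0.5438, -0.4139, -0.7301]
J6: z=[-0.3310, 0.9052, -0.2666] o=[-0.0482, 0.3572, 0.5995] → [-0.4895, -0.0494, 0.4399, -0.3310, 0.9052, -0.2666]
V = J·q̇ = [-0.1970, 0.6374, 0.1982, 0.4488, -0.0374, -0.4659]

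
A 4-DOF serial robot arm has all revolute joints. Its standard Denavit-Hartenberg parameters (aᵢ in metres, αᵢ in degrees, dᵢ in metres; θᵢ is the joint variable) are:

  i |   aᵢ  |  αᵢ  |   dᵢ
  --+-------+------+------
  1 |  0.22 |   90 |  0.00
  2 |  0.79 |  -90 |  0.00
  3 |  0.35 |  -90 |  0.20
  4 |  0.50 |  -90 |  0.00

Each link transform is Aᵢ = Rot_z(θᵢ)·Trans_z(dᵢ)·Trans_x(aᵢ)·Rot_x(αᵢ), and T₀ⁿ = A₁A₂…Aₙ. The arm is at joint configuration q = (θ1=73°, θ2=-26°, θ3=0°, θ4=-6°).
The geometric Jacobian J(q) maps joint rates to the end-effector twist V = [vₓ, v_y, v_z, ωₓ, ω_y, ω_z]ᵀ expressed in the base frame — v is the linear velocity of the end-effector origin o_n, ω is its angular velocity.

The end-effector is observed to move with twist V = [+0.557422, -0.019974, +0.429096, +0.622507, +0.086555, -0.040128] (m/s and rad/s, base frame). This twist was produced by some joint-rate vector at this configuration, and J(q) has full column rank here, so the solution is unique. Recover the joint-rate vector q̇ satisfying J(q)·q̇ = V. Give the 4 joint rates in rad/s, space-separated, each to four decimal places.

o_n = [0.5269, 1.7234, -0.4910]
J₁: ẑ×o_n = [-1.7234, 0.5269, 0.0000], ω = ẑ
J2: z=[0.9563, -0.2924, 0.0000] o=[0.0643, 0.2104, 0.0000] → [0.1436, 0.4695, 1.5821, 0.9563, -0.2924, 0.0000]
J3: z=[0.1282, 0.4192, 0.8988] o=[0.2719, 0.8894, -0.3463] → [-0.8102, 0.2477, 0.0000, 0.1282, 0.4192, 0.8988]
J4: z=[-0.9563, 0.2924, 0.0000] o=[0.3895, 1.2741, -0.3200] → [-0.0500, -0.1635, -0.4698, -0.9563, 0.2924, 0.0000]
q̇ = J⁺·V = [-0.5830, 0.1450, 0.6040, -0.4250]

-0.5830 0.1450 0.6040 -0.4250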